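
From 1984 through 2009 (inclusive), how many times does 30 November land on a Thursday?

Day of week of November 30 in each year:
1984: Fri, 1985: Sat, 1986: Sun, 1987: Mon, 1988: Wed, 1989: Thu ✓, 1990: Fri, 1991: Sat, 1992: Mon, 1993: Tue, 1994: Wed, 1995: Thu ✓, 1996: Sat, 1997: Sun, 1998: Mon, 1999: Tue, 2000: Thu ✓, 2001: Fri, 2002: Sat, 2003: Sun, 2004: Tue, 2005: Wed, 2006: Thu ✓, 2007: Fri, 2008: Sun, 2009: Mon
Thursdays: 1989, 1995, 2000, 2006.

4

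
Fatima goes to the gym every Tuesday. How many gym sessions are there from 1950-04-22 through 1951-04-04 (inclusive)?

50

1950-04-22 is a Saturday.
The range spans 348 days (inclusive of both endpoints).
348 = 7 × 49 + 5, so there are 49 full weeks plus 5 extra days.
Each full week contributes one Tuesday: 49 so far.
The 5 extra days are Sat, Sun, Mon, Tue, Wed — 1 of them qualifies.
Total: 49 + 1 = 50.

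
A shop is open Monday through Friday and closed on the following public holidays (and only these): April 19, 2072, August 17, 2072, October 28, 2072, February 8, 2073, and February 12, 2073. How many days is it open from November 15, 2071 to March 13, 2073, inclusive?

November 15, 2071 is a Sunday.
That's 485 days from start to end, counting both.
485 = 7 × 69 + 2, so there are 69 full weeks plus 2 extra days.
Each full week contributes 5 weekdays (Mon–Fri): 69 × 5 = 345.
The 2 extra days are Sun, Mon — 1 of them qualifies.
Total: 345 + 1 = 346.
Holidays: April 19, 2072 (Tue); August 17, 2072 (Wed); October 28, 2072 (Fri); February 8, 2073 (Wed); February 12, 2073 (Sun).
4 of the 5 holidays fall on weekdays; the rest are weekends and were already excluded.
Business days: 346 − 4 = 342.

342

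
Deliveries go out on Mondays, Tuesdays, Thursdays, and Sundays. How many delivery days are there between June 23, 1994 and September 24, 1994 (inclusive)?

53

June 23, 1994 is a Thursday.
The range spans 94 days (inclusive of both endpoints).
94 = 7 × 13 + 3, so there are 13 full weeks plus 3 extra days.
Each full week contributes 4 days from the set (Mon, Tue, Thu, Sun): 13 × 4 = 52.
The 3 extra days are Thursday, Friday, Saturday — 1 of them qualifies.
Total: 52 + 1 = 53.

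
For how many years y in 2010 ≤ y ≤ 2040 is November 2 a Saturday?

4

Day of week of November 2 in each year:
2010: Tue, 2011: Wed, 2012: Fri, 2013: Sat ✓, 2014: Sun, 2015: Mon, 2016: Wed, 2017: Thu, 2018: Fri, 2019: Sat ✓, 2020: Mon, 2021: Tue, 2022: Wed, 2023: Thu, 2024: Sat ✓, 2025: Sun, 2026: Mon, 2027: Tue, 2028: Thu, 2029: Fri, 2030: Sat ✓, 2031: Sun, 2032: Tue, 2033: Wed, 2034: Thu, 2035: Fri, 2036: Sun, 2037: Mon, 2038: Tue, 2039: Wed, 2040: Fri
Saturdays: 2013, 2019, 2024, 2030.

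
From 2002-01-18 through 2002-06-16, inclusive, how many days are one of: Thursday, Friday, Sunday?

65

2002-01-18 is a Friday.
That's 150 days from start to end, counting both.
150 = 7 × 21 + 3, so there are 21 full weeks plus 3 extra days.
Each full week contributes 3 days from the set (Thu, Fri, Sun): 21 × 3 = 63.
The 3 extra days are Friday, Saturday, Sunday — 2 of them qualify.
Total: 63 + 2 = 65.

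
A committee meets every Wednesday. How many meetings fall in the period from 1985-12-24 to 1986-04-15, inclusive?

16 Wednesdays

1985-12-24 is a Tuesday.
The range spans 113 days (inclusive of both endpoints).
113 = 7 × 16 + 1, so there are 16 full weeks plus 1 extra day.
Each full week contributes one Wednesday: 16 so far.
The 1 extra day is Tuesday — none qualify.
Total: 16 + 0 = 16.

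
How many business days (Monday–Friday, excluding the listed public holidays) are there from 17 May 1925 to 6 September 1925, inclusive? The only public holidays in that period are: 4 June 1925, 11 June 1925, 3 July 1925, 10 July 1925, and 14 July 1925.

75 business days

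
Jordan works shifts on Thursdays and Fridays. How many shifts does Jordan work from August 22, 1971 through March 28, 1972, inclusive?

August 22, 1971 is a Sunday.
From August 22, 1971 to March 28, 1972 is 220 days inclusive.
220 = 7 × 31 + 3, so there are 31 full weeks plus 3 extra days.
Each full week contributes 2 days from the set (Thu, Fri): 31 × 2 = 62.
The 3 extra days are Sunday, Monday, Tuesday — none qualify.
Total: 62 + 0 = 62.

62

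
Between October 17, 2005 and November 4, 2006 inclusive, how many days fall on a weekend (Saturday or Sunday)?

109

October 17, 2005 is a Monday.
The range spans 384 days (inclusive of both endpoints).
384 = 7 × 54 + 6, so there are 54 full weeks plus 6 extra days.
Each full week contributes 2 weekend days (Sat, Sun): 54 × 2 = 108.
The 6 extra days are Mon, Tue, Wed, Thu, Fri, Sat — 1 of them qualifies.
Total: 108 + 1 = 109.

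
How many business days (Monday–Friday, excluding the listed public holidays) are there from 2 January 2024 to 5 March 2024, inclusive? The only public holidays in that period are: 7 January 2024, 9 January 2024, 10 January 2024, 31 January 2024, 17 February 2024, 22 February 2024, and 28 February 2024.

2 January 2024 is a Tuesday.
The range spans 64 days (inclusive of both endpoints).
64 = 7 × 9 + 1, so there are 9 full weeks plus 1 extra day.
Each full week contributes 5 weekdays (Mon–Fri): 9 × 5 = 45.
The 1 extra day is Tue — 1 of them qualifies.
Total: 45 + 1 = 46.
Holidays: 7 January 2024 (Sun); 9 January 2024 (Tue); 10 January 2024 (Wed); 31 January 2024 (Wed); 17 February 2024 (Sat); 22 February 2024 (Thu); 28 February 2024 (Wed).
5 of the 7 holidays fall on weekdays; the rest are weekends and were already excluded.
Business days: 46 − 5 = 41.

41 business days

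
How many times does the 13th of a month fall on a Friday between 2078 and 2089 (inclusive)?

19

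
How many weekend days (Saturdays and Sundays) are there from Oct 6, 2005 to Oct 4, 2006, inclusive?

104

Oct 6, 2005 is a Thursday.
The range spans 364 days (inclusive of both endpoints).
364 = 7 × 52, so the span is exactly 52 full weeks.
Each full week contributes 2 weekend days (Sat, Sun): 52 × 2 = 104.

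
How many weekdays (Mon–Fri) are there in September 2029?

20

September 1, 2029 is a Saturday.
That's 30 days from start to end, counting both.
30 = 7 × 4 + 2, so there are 4 full weeks plus 2 extra days.
Each full week contributes 5 weekdays (Mon–Fri): 4 × 5 = 20.
The 2 extra days are Saturday, Sunday — none qualify.
Total: 20 + 0 = 20.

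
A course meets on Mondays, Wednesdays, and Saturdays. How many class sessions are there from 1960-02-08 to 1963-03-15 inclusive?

485

1960-02-08 is a Monday.
The range spans 1132 days (inclusive of both endpoints).
1132 = 7 × 161 + 5, so there are 161 full weeks plus 5 extra days.
Each full week contributes 3 days from the set (Mon, Wed, Sat): 161 × 3 = 483.
The 5 extra days are Monday, Tuesday, Wednesday, Thursday, Friday — 2 of them qualify.
Total: 483 + 2 = 485.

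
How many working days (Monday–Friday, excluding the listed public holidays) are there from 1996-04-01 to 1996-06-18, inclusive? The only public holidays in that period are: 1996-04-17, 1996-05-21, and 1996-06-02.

55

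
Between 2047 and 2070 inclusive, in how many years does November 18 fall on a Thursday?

4

Day of week of November 18 in each year:
2047: Mon, 2048: Wed, 2049: Thu ✓, 2050: Fri, 2051: Sat, 2052: Mon, 2053: Tue, 2054: Wed, 2055: Thu ✓, 2056: Sat, 2057: Sun, 2058: Mon, 2059: Tue, 2060: Thu ✓, 2061: Fri, 2062: Sat, 2063: Sun, 2064: Tue, 2065: Wed, 2066: Thu ✓, 2067: Fri, 2068: Sun, 2069: Mon, 2070: Tue
Thursdays: 2049, 2055, 2060, 2066.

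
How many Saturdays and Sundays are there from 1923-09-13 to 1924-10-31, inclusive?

118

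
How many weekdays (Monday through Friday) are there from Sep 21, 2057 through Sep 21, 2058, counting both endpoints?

261 weekdays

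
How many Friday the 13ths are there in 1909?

1

The 13th falls on a Friday when the month's 13th has weekday Fri.
Jan 13 is Wed; Feb 13 is Sat; Mar 13 is Sat; Apr 13 is Tue; May 13 is Thu; Jun 13 is Sun; Jul 13 is Tue; Aug 13 is Fri ✓; Sep 13 is Mon; Oct 13 is Wed; Nov 13 is Sat; Dec 13 is Mon.
Friday the 13ths: Aug.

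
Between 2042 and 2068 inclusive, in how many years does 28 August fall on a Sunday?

Day of week of August 28 in each year:
2042: Thu, 2043: Fri, 2044: Sun ✓, 2045: Mon, 2046: Tue, 2047: Wed, 2048: Fri, 2049: Sat, 2050: Sun ✓, 2051: Mon, 2052: Wed, 2053: Thu, 2054: Fri, 2055: Sat, 2056: Mon, 2057: Tue, 2058: Wed, 2059: Thu, 2060: Sat, 2061: Sun ✓, 2062: Mon, 2063: Tue, 2064: Thu, 2065: Fri, 2066: Sat, 2067: Sun ✓, 2068: Tue
Sundays: 2044, 2050, 2061, 2067.

4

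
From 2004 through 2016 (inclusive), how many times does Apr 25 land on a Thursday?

Day of week of April 25 in each year:
2004: Sun, 2005: Mon, 2006: Tue, 2007: Wed, 2008: Fri, 2009: Sat, 2010: Sun, 2011: Mon, 2012: Wed, 2013: Thu ✓, 2014: Fri, 2015: Sat, 2016: Mon
Thursdays: 2013.

1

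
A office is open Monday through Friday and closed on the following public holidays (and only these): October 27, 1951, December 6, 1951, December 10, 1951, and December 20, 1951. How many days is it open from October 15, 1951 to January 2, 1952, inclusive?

55 business days

October 15, 1951 is a Monday.
From October 15, 1951 to January 2, 1952 is 80 days inclusive.
80 = 7 × 11 + 3, so there are 11 full weeks plus 3 extra days.
Each full week contributes 5 weekdays (Mon–Fri): 11 × 5 = 55.
The 3 extra days are Mon, Tue, Wed — 3 of them qualify.
Total: 55 + 3 = 58.
Holidays: October 27, 1951 (Sat); December 6, 1951 (Thu); December 10, 1951 (Mon); December 20, 1951 (Thu).
3 of the 4 holidays fall on weekdays; the rest are weekends and were already excluded.
Business days: 58 − 3 = 55.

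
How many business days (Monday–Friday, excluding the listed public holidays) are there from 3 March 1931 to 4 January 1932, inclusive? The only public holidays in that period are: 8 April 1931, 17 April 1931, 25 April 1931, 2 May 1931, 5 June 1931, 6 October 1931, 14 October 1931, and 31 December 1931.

214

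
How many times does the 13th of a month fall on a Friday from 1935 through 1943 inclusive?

15

Friday-the-13ths by year:
1935: Sep, Dec
1936: Mar, Nov
1937: Aug
1938: May
1939: Jan, Oct
1940: Sep, Dec
1941: Jun
1942: Feb, Mar, Nov
1943: Aug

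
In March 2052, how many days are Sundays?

March 1, 2052 is a Friday.
The range spans 31 days (inclusive of both endpoints).
31 = 7 × 4 + 3, so there are 4 full weeks plus 3 extra days.
Each full week contributes one Sunday: 4 so far.
The 3 extra days are Fri, Sat, Sun — 1 of them qualifies.
Total: 4 + 1 = 5.

5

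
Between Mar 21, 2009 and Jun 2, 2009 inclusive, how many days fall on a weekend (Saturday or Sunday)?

22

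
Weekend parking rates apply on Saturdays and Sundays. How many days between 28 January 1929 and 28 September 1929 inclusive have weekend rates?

28 January 1929 is a Monday.
The range spans 244 days (inclusive of both endpoints).
244 = 7 × 34 + 6, so there are 34 full weeks plus 6 extra days.
Each full week contributes 2 weekend days (Sat, Sun): 34 × 2 = 68.
The 6 extra days are Mon, Tue, Wed, Thu, Fri, Sat — 1 of them qualifies.
Total: 68 + 1 = 69.

69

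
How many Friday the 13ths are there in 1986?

1

The 13th falls on a Friday when the month's 13th has weekday Fri.
Jan 13 is Mon; Feb 13 is Thu; Mar 13 is Thu; Apr 13 is Sun; May 13 is Tue; Jun 13 is Fri ✓; Jul 13 is Sun; Aug 13 is Wed; Sep 13 is Sat; Oct 13 is Mon; Nov 13 is Thu; Dec 13 is Sat.
Friday the 13ths: Jun.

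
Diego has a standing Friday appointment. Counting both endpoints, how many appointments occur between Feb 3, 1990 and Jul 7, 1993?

178 Fridays

Feb 3, 1990 is a Saturday.
That's 1251 days from start to end, counting both.
1251 = 7 × 178 + 5, so there are 178 full weeks plus 5 extra days.
Each full week contributes one Friday: 178 so far.
The 5 extra days are Saturday, Sunday, Monday, Tuesday, Wednesday — none qualify.
Total: 178 + 0 = 178.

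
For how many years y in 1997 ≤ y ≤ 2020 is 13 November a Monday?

Day of week of November 13 in each year:
1997: Thu, 1998: Fri, 1999: Sat, 2000: Mon ✓, 2001: Tue, 2002: Wed, 2003: Thu, 2004: Sat, 2005: Sun, 2006: Mon ✓, 2007: Tue, 2008: Thu, 2009: Fri, 2010: Sat, 2011: Sun, 2012: Tue, 2013: Wed, 2014: Thu, 2015: Fri, 2016: Sun, 2017: Mon ✓, 2018: Tue, 2019: Wed, 2020: Fri
Mondays: 2000, 2006, 2017.

3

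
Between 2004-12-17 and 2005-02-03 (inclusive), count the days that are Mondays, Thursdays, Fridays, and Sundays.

28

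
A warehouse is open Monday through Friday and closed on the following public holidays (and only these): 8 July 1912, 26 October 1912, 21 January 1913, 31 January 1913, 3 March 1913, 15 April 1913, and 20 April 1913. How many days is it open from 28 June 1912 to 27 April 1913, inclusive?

211 working days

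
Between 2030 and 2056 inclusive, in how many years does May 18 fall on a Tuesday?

Day of week of May 18 in each year:
2030: Sat, 2031: Sun, 2032: Tue ✓, 2033: Wed, 2034: Thu, 2035: Fri, 2036: Sun, 2037: Mon, 2038: Tue ✓, 2039: Wed, 2040: Fri, 2041: Sat, 2042: Sun, 2043: Mon, 2044: Wed, 2045: Thu, 2046: Fri, 2047: Sat, 2048: Mon, 2049: Tue ✓, 2050: Wed, 2051: Thu, 2052: Sat, 2053: Sun, 2054: Mon, 2055: Tue ✓, 2056: Thu
Tuesdays: 2032, 2038, 2049, 2055.

4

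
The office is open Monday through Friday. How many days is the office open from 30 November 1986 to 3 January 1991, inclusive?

30 November 1986 is a Sunday.
From 30 November 1986 to 3 January 1991 is 1496 days inclusive.
1496 = 7 × 213 + 5, so there are 213 full weeks plus 5 extra days.
Each full week contributes 5 weekdays (Mon–Fri): 213 × 5 = 1065.
The 5 extra days are Sunday, Monday, Tuesday, Wednesday, Thursday — 4 of them qualify.
Total: 1065 + 4 = 1069.

1069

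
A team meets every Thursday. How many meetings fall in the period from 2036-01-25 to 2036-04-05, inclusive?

10

2036-01-25 is a Friday.
That's 72 days from start to end, counting both.
72 = 7 × 10 + 2, so there are 10 full weeks plus 2 extra days.
Each full week contributes one Thursday: 10 so far.
The 2 extra days are Fri, Sat — none qualify.
Total: 10 + 0 = 10.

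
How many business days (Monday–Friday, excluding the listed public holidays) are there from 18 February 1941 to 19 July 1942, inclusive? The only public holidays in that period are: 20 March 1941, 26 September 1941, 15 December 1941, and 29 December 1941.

365

18 February 1941 is a Tuesday.
The range spans 517 days (inclusive of both endpoints).
517 = 7 × 73 + 6, so there are 73 full weeks plus 6 extra days.
Each full week contributes 5 weekdays (Mon–Fri): 73 × 5 = 365.
The 6 extra days are Tuesday, Wednesday, Thursday, Friday, Saturday, Sunday — 4 of them qualify.
Total: 365 + 4 = 369.
Holidays: 20 March 1941 (Thu); 26 September 1941 (Fri); 15 December 1941 (Mon); 29 December 1941 (Mon).
All 4 holidays fall on weekdays, so subtract 4.
Business days: 369 − 4 = 365.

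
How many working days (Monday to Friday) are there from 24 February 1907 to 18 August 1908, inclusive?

387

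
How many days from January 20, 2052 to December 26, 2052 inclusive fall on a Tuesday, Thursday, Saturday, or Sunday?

196

January 20, 2052 is a Saturday.
The range spans 342 days (inclusive of both endpoints).
342 = 7 × 48 + 6, so there are 48 full weeks plus 6 extra days.
Each full week contributes 4 days from the set (Tue, Thu, Sat, Sun): 48 × 4 = 192.
The 6 extra days are Sat, Sun, Mon, Tue, Wed, Thu — 4 of them qualify.
Total: 192 + 4 = 196.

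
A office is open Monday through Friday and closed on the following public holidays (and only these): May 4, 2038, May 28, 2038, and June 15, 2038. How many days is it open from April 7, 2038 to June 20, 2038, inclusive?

April 7, 2038 is a Wednesday.
From April 7, 2038 to June 20, 2038 is 75 days inclusive.
75 = 7 × 10 + 5, so there are 10 full weeks plus 5 extra days.
Each full week contributes 5 weekdays (Mon–Fri): 10 × 5 = 50.
The 5 extra days are Wed, Thu, Fri, Sat, Sun — 3 of them qualify.
Total: 50 + 3 = 53.
Holidays: May 4, 2038 (Tue); May 28, 2038 (Fri); June 15, 2038 (Tue).
All 3 holidays fall on weekdays, so subtract 3.
Business days: 53 − 3 = 50.

50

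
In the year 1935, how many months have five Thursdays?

A month has five Thursdays exactly when Thursday falls within its first (length − 28) days.
Jan: 31 days, starts Tue → 5 of Tue, Wed, Thu ✓
Feb: 28 days, starts Fri → 5 of (none)
Mar: 31 days, starts Fri → 5 of Fri, Sat, Sun
Apr: 30 days, starts Mon → 5 of Mon, Tue
May: 31 days, starts Wed → 5 of Wed, Thu, Fri ✓
Jun: 30 days, starts Sat → 5 of Sat, Sun
Jul: 31 days, starts Mon → 5 of Mon, Tue, Wed
Aug: 31 days, starts Thu → 5 of Thu, Fri, Sat ✓
Sep: 30 days, starts Sun → 5 of Sun, Mon
Oct: 31 days, starts Tue → 5 of Tue, Wed, Thu ✓
Nov: 30 days, starts Fri → 5 of Fri, Sat
Dec: 31 days, starts Sun → 5 of Sun, Mon, Tue
Months with five Thursdays: Jan, May, Aug, Oct.

4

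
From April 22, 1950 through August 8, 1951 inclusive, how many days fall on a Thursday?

67

April 22, 1950 is a Saturday.
The range spans 474 days (inclusive of both endpoints).
474 = 7 × 67 + 5, so there are 67 full weeks plus 5 extra days.
Each full week contributes one Thursday: 67 so far.
The 5 extra days are Saturday, Sunday, Monday, Tuesday, Wednesday — none qualify.
Total: 67 + 0 = 67.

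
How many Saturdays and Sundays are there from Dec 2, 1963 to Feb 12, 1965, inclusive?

124

Dec 2, 1963 is a Monday.
The range spans 439 days (inclusive of both endpoints).
439 = 7 × 62 + 5, so there are 62 full weeks plus 5 extra days.
Each full week contributes 2 weekend days (Sat, Sun): 62 × 2 = 124.
The 5 extra days are Monday, Tuesday, Wednesday, Thursday, Friday — none qualify.
Total: 124 + 0 = 124.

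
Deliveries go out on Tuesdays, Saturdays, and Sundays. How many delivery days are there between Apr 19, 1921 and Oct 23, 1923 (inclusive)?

Apr 19, 1921 is a Tuesday.
From Apr 19, 1921 to Oct 23, 1923 is 918 days inclusive.
918 = 7 × 131 + 1, so there are 131 full weeks plus 1 extra day.
Each full week contributes 3 days from the set (Tue, Sat, Sun): 131 × 3 = 393.
The 1 extra day is Tue — 1 of them qualifies.
Total: 393 + 1 = 394.

394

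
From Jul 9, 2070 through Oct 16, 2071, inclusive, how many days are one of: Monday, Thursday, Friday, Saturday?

Jul 9, 2070 is a Wednesday.
That's 465 days from start to end, counting both.
465 = 7 × 66 + 3, so there are 66 full weeks plus 3 extra days.
Each full week contributes 4 days from the set (Mon, Thu, Fri, Sat): 66 × 4 = 264.
The 3 extra days are Wednesday, Thursday, Friday — 2 of them qualify.
Total: 264 + 2 = 266.

266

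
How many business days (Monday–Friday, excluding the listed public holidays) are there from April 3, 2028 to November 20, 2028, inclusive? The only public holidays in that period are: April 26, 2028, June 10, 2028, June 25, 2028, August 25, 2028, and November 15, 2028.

April 3, 2028 is a Monday.
From April 3, 2028 to November 20, 2028 is 232 days inclusive.
232 = 7 × 33 + 1, so there are 33 full weeks plus 1 extra day.
Each full week contributes 5 weekdays (Mon–Fri): 33 × 5 = 165.
The 1 extra day is Monday — 1 of them qualifies.
Total: 165 + 1 = 166.
Holidays: April 26, 2028 (Wed); June 10, 2028 (Sat); June 25, 2028 (Sun); August 25, 2028 (Fri); November 15, 2028 (Wed).
3 of the 5 holidays fall on weekdays; the rest are weekends and were already excluded.
Business days: 166 − 3 = 163.

163 business days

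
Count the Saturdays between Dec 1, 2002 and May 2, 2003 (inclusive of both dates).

Dec 1, 2002 is a Sunday.
From Dec 1, 2002 to May 2, 2003 is 153 days inclusive.
153 = 7 × 21 + 6, so there are 21 full weeks plus 6 extra days.
Each full week contributes one Saturday: 21 so far.
The 6 extra days are Sunday, Monday, Tuesday, Wednesday, Thursday, Friday — none qualify.
Total: 21 + 0 = 21.

21 Saturdays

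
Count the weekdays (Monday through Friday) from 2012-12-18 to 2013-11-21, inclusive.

243 weekdays

2012-12-18 is a Tuesday.
From 2012-12-18 to 2013-11-21 is 339 days inclusive.
339 = 7 × 48 + 3, so there are 48 full weeks plus 3 extra days.
Each full week contributes 5 weekdays (Mon–Fri): 48 × 5 = 240.
The 3 extra days are Tue, Wed, Thu — 3 of them qualify.
Total: 240 + 3 = 243.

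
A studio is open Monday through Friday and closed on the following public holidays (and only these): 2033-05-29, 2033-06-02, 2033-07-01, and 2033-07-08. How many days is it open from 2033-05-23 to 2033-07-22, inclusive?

42

2033-05-23 is a Monday.
From 2033-05-23 to 2033-07-22 is 61 days inclusive.
61 = 7 × 8 + 5, so there are 8 full weeks plus 5 extra days.
Each full week contributes 5 weekdays (Mon–Fri): 8 × 5 = 40.
The 5 extra days are Monday, Tuesday, Wednesday, Thursday, Friday — 5 of them qualify.
Total: 40 + 5 = 45.
Holidays: 2033-05-29 (Sun); 2033-06-02 (Thu); 2033-07-01 (Fri); 2033-07-08 (Fri).
3 of the 4 holidays fall on weekdays; the rest are weekends and were already excluded.
Business days: 45 − 3 = 42.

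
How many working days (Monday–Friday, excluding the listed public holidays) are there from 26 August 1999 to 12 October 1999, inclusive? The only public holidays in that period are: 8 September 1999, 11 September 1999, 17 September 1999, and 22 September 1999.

26 August 1999 is a Thursday.
From 26 August 1999 to 12 October 1999 is 48 days inclusive.
48 = 7 × 6 + 6, so there are 6 full weeks plus 6 extra days.
Each full week contributes 5 weekdays (Mon–Fri): 6 × 5 = 30.
The 6 extra days are Thu, Fri, Sat, Sun, Mon, Tue — 4 of them qualify.
Total: 30 + 4 = 34.
Holidays: 8 September 1999 (Wed); 11 September 1999 (Sat); 17 September 1999 (Fri); 22 September 1999 (Wed).
3 of the 4 holidays fall on weekdays; the rest are weekends and were already excluded.
Business days: 34 − 3 = 31.

31 working days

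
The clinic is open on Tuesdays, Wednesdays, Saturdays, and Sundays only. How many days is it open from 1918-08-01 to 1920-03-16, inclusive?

339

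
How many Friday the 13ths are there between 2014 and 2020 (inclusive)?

Friday-the-13ths by year:
2014: Jun
2015: Feb, Mar, Nov
2016: May
2017: Jan, Oct
2018: Apr, Jul
2019: Sep, Dec
2020: Mar, Nov

13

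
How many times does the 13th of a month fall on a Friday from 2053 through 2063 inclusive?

18

Friday-the-13ths by year:
2053: Jun
2054: Feb, Mar, Nov
2055: Aug
2056: Oct
2057: Apr, Jul
2058: Sep, Dec
2059: Jun
2060: Feb, Aug
2061: May
2062: Jan, Oct
2063: Apr, Jul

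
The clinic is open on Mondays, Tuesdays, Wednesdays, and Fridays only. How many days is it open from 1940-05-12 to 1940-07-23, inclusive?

1940-05-12 is a Sunday.
From 1940-05-12 to 1940-07-23 is 73 days inclusive.
73 = 7 × 10 + 3, so there are 10 full weeks plus 3 extra days.
Each full week contributes 4 days from the set (Mon, Tue, Wed, Fri): 10 × 4 = 40.
The 3 extra days are Sun, Mon, Tue — 2 of them qualify.
Total: 40 + 2 = 42.

42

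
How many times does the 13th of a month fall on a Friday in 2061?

The 13th falls on a Friday when the month's 13th has weekday Fri.
Jan 13 is Thu; Feb 13 is Sun; Mar 13 is Sun; Apr 13 is Wed; May 13 is Fri ✓; Jun 13 is Mon; Jul 13 is Wed; Aug 13 is Sat; Sep 13 is Tue; Oct 13 is Thu; Nov 13 is Sun; Dec 13 is Tue.
Friday the 13ths: May.

1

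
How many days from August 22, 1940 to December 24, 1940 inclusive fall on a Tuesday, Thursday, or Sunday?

54

August 22, 1940 is a Thursday.
That's 125 days from start to end, counting both.
125 = 7 × 17 + 6, so there are 17 full weeks plus 6 extra days.
Each full week contributes 3 days from the set (Tue, Thu, Sun): 17 × 3 = 51.
The 6 extra days are Thu, Fri, Sat, Sun, Mon, Tue — 3 of them qualify.
Total: 51 + 3 = 54.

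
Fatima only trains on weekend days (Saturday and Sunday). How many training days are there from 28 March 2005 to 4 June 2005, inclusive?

19

28 March 2005 is a Monday.
That's 69 days from start to end, counting both.
69 = 7 × 9 + 6, so there are 9 full weeks plus 6 extra days.
Each full week contributes 2 weekend days (Sat, Sun): 9 × 2 = 18.
The 6 extra days are Mon, Tue, Wed, Thu, Fri, Sat — 1 of them qualifies.
Total: 18 + 1 = 19.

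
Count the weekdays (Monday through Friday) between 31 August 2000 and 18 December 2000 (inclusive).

78 weekdays

31 August 2000 is a Thursday.
The range spans 110 days (inclusive of both endpoints).
110 = 7 × 15 + 5, so there are 15 full weeks plus 5 extra days.
Each full week contributes 5 weekdays (Mon–Fri): 15 × 5 = 75.
The 5 extra days are Thursday, Friday, Saturday, Sunday, Monday — 3 of them qualify.
Total: 75 + 3 = 78.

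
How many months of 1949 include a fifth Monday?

4

A month has five Mondays exactly when Monday falls within its first (length − 28) days.
Jan: 31 days, starts Sat → 5 of Sat, Sun, Mon ✓
Feb: 28 days, starts Tue → 5 of (none)
Mar: 31 days, starts Tue → 5 of Tue, Wed, Thu
Apr: 30 days, starts Fri → 5 of Fri, Sat
May: 31 days, starts Sun → 5 of Sun, Mon, Tue ✓
Jun: 30 days, starts Wed → 5 of Wed, Thu
Jul: 31 days, starts Fri → 5 of Fri, Sat, Sun
Aug: 31 days, starts Mon → 5 of Mon, Tue, Wed ✓
Sep: 30 days, starts Thu → 5 of Thu, Fri
Oct: 31 days, starts Sat → 5 of Sat, Sun, Mon ✓
Nov: 30 days, starts Tue → 5 of Tue, Wed
Dec: 31 days, starts Thu → 5 of Thu, Fri, Sat
Months with five Mondays: Jan, May, Aug, Oct.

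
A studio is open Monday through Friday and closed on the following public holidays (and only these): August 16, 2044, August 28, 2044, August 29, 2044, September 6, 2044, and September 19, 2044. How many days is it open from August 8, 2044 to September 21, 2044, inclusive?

29 working days

August 8, 2044 is a Monday.
The range spans 45 days (inclusive of both endpoints).
45 = 7 × 6 + 3, so there are 6 full weeks plus 3 extra days.
Each full week contributes 5 weekdays (Mon–Fri): 6 × 5 = 30.
The 3 extra days are Mon, Tue, Wed — 3 of them qualify.
Total: 30 + 3 = 33.
Holidays: August 16, 2044 (Tue); August 28, 2044 (Sun); August 29, 2044 (Mon); September 6, 2044 (Tue); September 19, 2044 (Mon).
4 of the 5 holidays fall on weekdays; the rest are weekends and were already excluded.
Business days: 33 − 4 = 29.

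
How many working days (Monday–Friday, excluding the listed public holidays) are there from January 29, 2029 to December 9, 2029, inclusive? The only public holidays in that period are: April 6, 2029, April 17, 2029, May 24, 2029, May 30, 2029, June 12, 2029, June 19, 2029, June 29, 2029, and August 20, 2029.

217 working days

January 29, 2029 is a Monday.
From January 29, 2029 to December 9, 2029 is 315 days inclusive.
315 = 7 × 45, so the span is exactly 45 full weeks.
Each full week contributes 5 weekdays (Mon–Fri): 45 × 5 = 225.
Holidays: April 6, 2029 (Fri); April 17, 2029 (Tue); May 24, 2029 (Thu); May 30, 2029 (Wed); June 12, 2029 (Tue); June 19, 2029 (Tue); June 29, 2029 (Fri); August 20, 2029 (Mon).
All 8 holidays fall on weekdays, so subtract 8.
Business days: 225 − 8 = 217.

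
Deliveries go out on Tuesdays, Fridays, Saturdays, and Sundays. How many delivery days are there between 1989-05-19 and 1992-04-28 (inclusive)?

1989-05-19 is a Friday.
That's 1076 days from start to end, counting both.
1076 = 7 × 153 + 5, so there are 153 full weeks plus 5 extra days.
Each full week contributes 4 days from the set (Tue, Fri, Sat, Sun): 153 × 4 = 612.
The 5 extra days are Fri, Sat, Sun, Mon, Tue — 4 of them qualify.
Total: 612 + 4 = 616.

616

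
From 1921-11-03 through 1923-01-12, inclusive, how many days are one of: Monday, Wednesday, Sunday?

186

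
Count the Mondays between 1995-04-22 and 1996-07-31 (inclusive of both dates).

67 Mondays

1995-04-22 is a Saturday.
From 1995-04-22 to 1996-07-31 is 467 days inclusive.
467 = 7 × 66 + 5, so there are 66 full weeks plus 5 extra days.
Each full week contributes one Monday: 66 so far.
The 5 extra days are Saturday, Sunday, Monday, Tuesday, Wednesday — 1 of them qualifies.
Total: 66 + 1 = 67.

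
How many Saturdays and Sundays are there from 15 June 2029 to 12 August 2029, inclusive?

15 June 2029 is a Friday.
That's 59 days from start to end, counting both.
59 = 7 × 8 + 3, so there are 8 full weeks plus 3 extra days.
Each full week contributes 2 weekend days (Sat, Sun): 8 × 2 = 16.
The 3 extra days are Fri, Sat, Sun — 2 of them qualify.
Total: 16 + 2 = 18.

18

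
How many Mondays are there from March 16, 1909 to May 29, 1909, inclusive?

March 16, 1909 is a Tuesday.
From March 16, 1909 to May 29, 1909 is 75 days inclusive.
75 = 7 × 10 + 5, so there are 10 full weeks plus 5 extra days.
Each full week contributes one Monday: 10 so far.
The 5 extra days are Tue, Wed, Thu, Fri, Sat — none qualify.
Total: 10 + 0 = 10.

10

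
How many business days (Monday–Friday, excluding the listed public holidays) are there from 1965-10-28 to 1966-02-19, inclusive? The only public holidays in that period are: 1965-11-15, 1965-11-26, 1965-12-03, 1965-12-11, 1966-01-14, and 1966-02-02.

77

1965-10-28 is a Thursday.
That's 115 days from start to end, counting both.
115 = 7 × 16 + 3, so there are 16 full weeks plus 3 extra days.
Each full week contributes 5 weekdays (Mon–Fri): 16 × 5 = 80.
The 3 extra days are Thu, Fri, Sat — 2 of them qualify.
Total: 80 + 2 = 82.
Holidays: 1965-11-15 (Mon); 1965-11-26 (Fri); 1965-12-03 (Fri); 1965-12-11 (Sat); 1966-01-14 (Fri); 1966-02-02 (Wed).
5 of the 6 holidays fall on weekdays; the rest are weekends and were already excluded.
Business days: 82 − 5 = 77.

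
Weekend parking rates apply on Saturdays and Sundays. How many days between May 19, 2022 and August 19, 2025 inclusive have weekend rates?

May 19, 2022 is a Thursday.
That's 1189 days from start to end, counting both.
1189 = 7 × 169 + 6, so there are 169 full weeks plus 6 extra days.
Each full week contributes 2 weekend days (Sat, Sun): 169 × 2 = 338.
The 6 extra days are Thursday, Friday, Saturday, Sunday, Monday, Tuesday — 2 of them qualify.
Total: 338 + 2 = 340.

340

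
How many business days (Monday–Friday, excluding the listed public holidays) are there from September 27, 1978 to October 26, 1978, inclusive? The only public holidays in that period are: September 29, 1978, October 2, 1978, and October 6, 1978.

September 27, 1978 is a Wednesday.
From September 27, 1978 to October 26, 1978 is 30 days inclusive.
30 = 7 × 4 + 2, so there are 4 full weeks plus 2 extra days.
Each full week contributes 5 weekdays (Mon–Fri): 4 × 5 = 20.
The 2 extra days are Wed, Thu — 2 of them qualify.
Total: 20 + 2 = 22.
Holidays: September 29, 1978 (Fri); October 2, 1978 (Mon); October 6, 1978 (Fri).
All 3 holidays fall on weekdays, so subtract 3.
Business days: 22 − 3 = 19.

19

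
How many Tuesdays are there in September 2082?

1 September 2082 is a Tuesday.
That's 30 days from start to end, counting both.
30 = 7 × 4 + 2, so there are 4 full weeks plus 2 extra days.
Each full week contributes one Tuesday: 4 so far.
The 2 extra days are Tue, Wed — 1 of them qualifies.
Total: 4 + 1 = 5.

5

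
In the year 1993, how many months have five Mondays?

4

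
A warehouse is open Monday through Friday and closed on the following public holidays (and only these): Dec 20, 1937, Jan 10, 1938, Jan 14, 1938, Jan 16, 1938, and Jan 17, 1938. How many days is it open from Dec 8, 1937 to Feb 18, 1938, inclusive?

49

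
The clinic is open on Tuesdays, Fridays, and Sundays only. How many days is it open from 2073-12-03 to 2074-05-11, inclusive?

2073-12-03 is a Sunday.
The range spans 160 days (inclusive of both endpoints).
160 = 7 × 22 + 6, so there are 22 full weeks plus 6 extra days.
Each full week contributes 3 days from the set (Tue, Fri, Sun): 22 × 3 = 66.
The 6 extra days are Sunday, Monday, Tuesday, Wednesday, Thursday, Friday — 3 of them qualify.
Total: 66 + 3 = 69.

69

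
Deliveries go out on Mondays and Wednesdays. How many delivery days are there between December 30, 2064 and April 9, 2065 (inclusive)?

29

December 30, 2064 is a Tuesday.
From December 30, 2064 to April 9, 2065 is 101 days inclusive.
101 = 7 × 14 + 3, so there are 14 full weeks plus 3 extra days.
Each full week contributes 2 days from the set (Mon, Wed): 14 × 2 = 28.
The 3 extra days are Tuesday, Wednesday, Thursday — 1 of them qualifies.
Total: 28 + 1 = 29.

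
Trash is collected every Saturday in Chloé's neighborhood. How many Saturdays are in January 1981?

Jan 1, 1981 is a Thursday.
The range spans 31 days (inclusive of both endpoints).
31 = 7 × 4 + 3, so there are 4 full weeks plus 3 extra days.
Each full week contributes one Saturday: 4 so far.
The 3 extra days are Thursday, Friday, Saturday — 1 of them qualifies.
Total: 4 + 1 = 5.

5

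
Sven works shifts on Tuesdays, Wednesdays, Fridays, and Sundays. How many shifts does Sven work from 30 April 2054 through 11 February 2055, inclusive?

30 April 2054 is a Thursday.
From 30 April 2054 to 11 February 2055 is 288 days inclusive.
288 = 7 × 41 + 1, so there are 41 full weeks plus 1 extra day.
Each full week contributes 4 days from the set (Tue, Wed, Fri, Sun): 41 × 4 = 164.
The 1 extra day is Thursday — none qualify.
Total: 164 + 0 = 164.

164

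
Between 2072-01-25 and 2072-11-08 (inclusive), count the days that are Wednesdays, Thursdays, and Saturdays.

2072-01-25 is a Monday.
That's 289 days from start to end, counting both.
289 = 7 × 41 + 2, so there are 41 full weeks plus 2 extra days.
Each full week contributes 3 days from the set (Wed, Thu, Sat): 41 × 3 = 123.
The 2 extra days are Monday, Tuesday — none qualify.
Total: 123 + 0 = 123.

123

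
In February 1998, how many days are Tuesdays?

4

1998-02-01 is a Sunday.
From 1998-02-01 to 1998-02-28 is 28 days inclusive.
28 = 7 × 4, so the span is exactly 4 full weeks.
Each full week contributes one Tuesday: 4 so far.
Total: 4.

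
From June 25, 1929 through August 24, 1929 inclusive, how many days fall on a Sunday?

8 Sundays

June 25, 1929 is a Tuesday.
From June 25, 1929 to August 24, 1929 is 61 days inclusive.
61 = 7 × 8 + 5, so there are 8 full weeks plus 5 extra days.
Each full week contributes one Sunday: 8 so far.
The 5 extra days are Tuesday, Wednesday, Thursday, Friday, Saturday — none qualify.
Total: 8 + 0 = 8.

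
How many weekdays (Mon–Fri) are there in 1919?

261

Jan 1, 1919 is a Wednesday.
That's 365 days from start to end, counting both.
365 = 7 × 52 + 1, so there are 52 full weeks plus 1 extra day.
Each full week contributes 5 weekdays (Mon–Fri): 52 × 5 = 260.
The 1 extra day is Wed — 1 of them qualifies.
Total: 260 + 1 = 261.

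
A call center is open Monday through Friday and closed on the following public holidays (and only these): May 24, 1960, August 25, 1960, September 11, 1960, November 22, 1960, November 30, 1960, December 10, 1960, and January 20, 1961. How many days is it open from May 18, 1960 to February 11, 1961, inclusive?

188 working days

May 18, 1960 is a Wednesday.
From May 18, 1960 to February 11, 1961 is 270 days inclusive.
270 = 7 × 38 + 4, so there are 38 full weeks plus 4 extra days.
Each full week contributes 5 weekdays (Mon–Fri): 38 × 5 = 190.
The 4 extra days are Wednesday, Thursday, Friday, Saturday — 3 of them qualify.
Total: 190 + 3 = 193.
Holidays: May 24, 1960 (Tue); August 25, 1960 (Thu); September 11, 1960 (Sun); November 22, 1960 (Tue); November 30, 1960 (Wed); December 10, 1960 (Sat); January 20, 1961 (Fri).
5 of the 7 holidays fall on weekdays; the rest are weekends and were already excluded.
Business days: 193 − 5 = 188.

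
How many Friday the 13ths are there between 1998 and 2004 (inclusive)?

12

Friday-the-13ths by year:
1998: Feb, Mar, Nov
1999: Aug
2000: Oct
2001: Apr, Jul
2002: Sep, Dec
2003: Jun
2004: Feb, Aug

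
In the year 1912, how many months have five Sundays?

4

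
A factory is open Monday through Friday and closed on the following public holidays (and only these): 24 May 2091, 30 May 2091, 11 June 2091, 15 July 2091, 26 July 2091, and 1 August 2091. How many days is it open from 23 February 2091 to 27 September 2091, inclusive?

23 February 2091 is a Friday.
That's 217 days from start to end, counting both.
217 = 7 × 31, so the span is exactly 31 full weeks.
Each full week contributes 5 weekdays (Mon–Fri): 31 × 5 = 155.
Holidays: 24 May 2091 (Thu); 30 May 2091 (Wed); 11 June 2091 (Mon); 15 July 2091 (Sun); 26 July 2091 (Thu); 1 August 2091 (Wed).
5 of the 6 holidays fall on weekdays; the rest are weekends and were already excluded.
Business days: 155 − 5 = 150.

150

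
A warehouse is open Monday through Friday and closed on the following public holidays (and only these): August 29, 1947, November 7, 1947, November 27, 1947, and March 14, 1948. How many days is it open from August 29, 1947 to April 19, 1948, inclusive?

August 29, 1947 is a Friday.
That's 235 days from start to end, counting both.
235 = 7 × 33 + 4, so there are 33 full weeks plus 4 extra days.
Each full week contributes 5 weekdays (Mon–Fri): 33 × 5 = 165.
The 4 extra days are Friday, Saturday, Sunday, Monday — 2 of them qualify.
Total: 165 + 2 = 167.
Holidays: August 29, 1947 (Fri); November 7, 1947 (Fri); November 27, 1947 (Thu); March 14, 1948 (Sun).
3 of the 4 holidays fall on weekdays; the rest are weekends and were already excluded.
Business days: 167 − 3 = 164.

164 working days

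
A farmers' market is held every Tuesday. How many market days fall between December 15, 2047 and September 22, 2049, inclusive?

December 15, 2047 is a Sunday.
From December 15, 2047 to September 22, 2049 is 648 days inclusive.
648 = 7 × 92 + 4, so there are 92 full weeks plus 4 extra days.
Each full week contributes one Tuesday: 92 so far.
The 4 extra days are Sunday, Monday, Tuesday, Wednesday — 1 of them qualifies.
Total: 92 + 1 = 93.

93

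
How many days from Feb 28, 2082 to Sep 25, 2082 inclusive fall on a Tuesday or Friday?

Feb 28, 2082 is a Saturday.
From Feb 28, 2082 to Sep 25, 2082 is 210 days inclusive.
210 = 7 × 30, so the span is exactly 30 full weeks.
Each full week contributes 2 days from the set (Tue, Fri): 30 × 2 = 60.

60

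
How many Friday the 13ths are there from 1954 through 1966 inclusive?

22

Friday-the-13ths by year:
1954: Aug
1955: May
1956: Jan, Apr, Jul
1957: Sep, Dec
1958: Jun
1959: Feb, Mar, Nov
1960: May
1961: Jan, Oct
1962: Apr, Jul
1963: Sep, Dec
1964: Mar, Nov
1965: Aug
1966: May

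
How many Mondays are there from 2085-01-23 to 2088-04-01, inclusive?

166

2085-01-23 is a Tuesday.
That's 1165 days from start to end, counting both.
1165 = 7 × 166 + 3, so there are 166 full weeks plus 3 extra days.
Each full week contributes one Monday: 166 so far.
The 3 extra days are Tue, Wed, Thu — none qualify.
Total: 166 + 0 = 166.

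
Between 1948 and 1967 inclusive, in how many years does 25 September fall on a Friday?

3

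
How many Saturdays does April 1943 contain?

1 April 1943 is a Thursday.
That's 30 days from start to end, counting both.
30 = 7 × 4 + 2, so there are 4 full weeks plus 2 extra days.
Each full week contributes one Saturday: 4 so far.
The 2 extra days are Thu, Fri — none qualify.
Total: 4 + 0 = 4.

4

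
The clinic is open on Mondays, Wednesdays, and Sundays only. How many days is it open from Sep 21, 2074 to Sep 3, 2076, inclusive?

306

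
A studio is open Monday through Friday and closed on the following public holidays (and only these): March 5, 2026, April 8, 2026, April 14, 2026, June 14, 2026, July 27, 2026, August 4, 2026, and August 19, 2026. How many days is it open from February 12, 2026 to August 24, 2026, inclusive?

132

February 12, 2026 is a Thursday.
That's 194 days from start to end, counting both.
194 = 7 × 27 + 5, so there are 27 full weeks plus 5 extra days.
Each full week contributes 5 weekdays (Mon–Fri): 27 × 5 = 135.
The 5 extra days are Thu, Fri, Sat, Sun, Mon — 3 of them qualify.
Total: 135 + 3 = 138.
Holidays: March 5, 2026 (Thu); April 8, 2026 (Wed); April 14, 2026 (Tue); June 14, 2026 (Sun); July 27, 2026 (Mon); August 4, 2026 (Tue); August 19, 2026 (Wed).
6 of the 7 holidays fall on weekdays; the rest are weekends and were already excluded.
Business days: 138 − 6 = 132.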